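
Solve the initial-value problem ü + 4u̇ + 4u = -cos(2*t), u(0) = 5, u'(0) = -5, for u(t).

u = 5*exp(-2*t) - sin(2*t)/8 + 21*t*exp(-2*t)/4

Characteristic equation r² + 4r + 4 = 0 has discriminant (4)² - 4·(4) = 0, so r = -2 is a repeated root.
Hence u_h = (C1 + C2*t)*exp(-2*t).
Try u_p = A*cos(2*t) + B*sin(2*t). Substituting and equating the coefficients of cos(2t) and sin(2t) gives A = 0, B = -1/8, so u_p = -sin(2*t)/8.
General solution: u = -sin(2*t)/8 + C1*exp(-2*t) + C2*t*exp(-2*t).
Apply the initial conditions: u(0) = C1 = 5 and u'(0) = -1/4 + C2 - 2*C1 = -5. Solving gives C1 = 5, C2 = 21/4.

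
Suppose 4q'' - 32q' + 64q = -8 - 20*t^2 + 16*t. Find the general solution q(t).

Divide through by 4: q'' - 8q' + 16q = -2 - 5*t^2 + 4*t.
Characteristic equation r² - 8r + 16 = 0 has discriminant (-8)² - 4·(16) = 0, so r = 4 is a repeated root.
Hence q_h = (C1 + C2*t)*exp(4*t).
For the particular solution try q_p = A0 + A1*t + A2*t^2. Substituting and matching coefficients of each power of t gives A0 = -15/128, A1 = -1/16, A2 = -5/16, so q_p = -15/128 - 5*t^2/16 - t/16.

q = -15/128 - 5*t**2/16 - t/16 + C1*exp(4*t) + C2*t*exp(4*t)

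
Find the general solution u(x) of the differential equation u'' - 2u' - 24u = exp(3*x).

Characteristic equation r² - 2r - 24 = 0 factors as (r - 6)(r + 4) = 0, so r = 6, -4.
Hence u_h = C1*exp(6*x) + C2*exp(-4*x).
Try u_p = A*exp(3*x). Substituting into the equation and dividing by exp(3*x) gives A = -1/21, so u_p = -exp(3*x)/21.

u = -exp(3*x)/21 + C1*exp(6*x) + C2*exp(-4*x)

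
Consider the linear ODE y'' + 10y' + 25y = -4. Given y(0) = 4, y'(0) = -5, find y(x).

y = -4/25 + 104*exp(-5*x)/25 + 79*x*exp(-5*x)/5

Characteristic equation r² + 10r + 25 = 0 has discriminant (10)² - 4·(25) = 0, so r = -5 is a repeated root.
Hence y_h = (C1 + C2*x)*exp(-5*x).
For the particular solution try y_p = A0. Substituting and matching coefficients of each power of x gives A0 = -4/25, so y_p = -4/25.
General solution: y = -4/25 + C1*exp(-5*x) + C2*x*exp(-5*x).
Apply the initial conditions: y(0) = -4/25 + C1 = 4 and y'(0) = C2 - 5*C1 = -5. Solving gives C1 = 104/25, C2 = 79/5.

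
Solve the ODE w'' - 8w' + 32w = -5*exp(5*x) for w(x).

Characteristic equation r² - 8r + 32 = 0 has discriminant (-8)² - 4·(32) = -64 < 0, so r = 4 ± 4i.
Hence w_h = C1*cos(4*x)*exp(4*x) + C2*exp(4*x)*sin(4*x).
Try w_p = A*exp(5*x). Substituting into the equation and dividing by exp(5*x) gives A = -5/17, so w_p = -5*exp(5*x)/17.

w = -5*exp(5*x)/17 + C1*cos(4*x)*exp(4*x) + C2*exp(4*x)*sin(4*x)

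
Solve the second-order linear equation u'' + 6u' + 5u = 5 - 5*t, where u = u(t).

u = 11/5 - t + C1*exp(-t) + C2*exp(-5*t)

Characteristic equation r² + 6r + 5 = 0 factors as (r + 1)(r + 5) = 0, so r = -1, -5.
Hence u_h = C1*exp(-t) + C2*exp(-5*t).
For the particular solution try u_p = A0 + A1*t. Substituting and matching coefficients of each power of t gives A0 = 11/5, A1 = -1, so u_p = 11/5 - t.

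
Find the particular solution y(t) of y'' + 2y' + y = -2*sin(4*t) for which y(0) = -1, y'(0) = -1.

y = -305*exp(-t)/289 + 16*cos(4*t)/289 + 30*sin(4*t)/289 - 42*t*exp(-t)/17

Characteristic equation r² + 2r + 1 = 0 has discriminant (2)² - 4·(1) = 0, so r = -1 is a repeated root.
Hence y_h = (C1 + C2*t)*exp(-t).
Try y_p = A*cos(4*t) + B*sin(4*t). Substituting and equating the coefficients of cos(4t) and sin(4t) gives A = 16/289, B = 30/289, so y_p = 16*cos(4*t)/289 + 30*sin(4*t)/289.
General solution: y = 16*cos(4*t)/289 + 30*sin(4*t)/289 + C1*exp(-t) + C2*t*exp(-t).
Apply the initial conditions: y(0) = 16/289 + C1 = -1 and y'(0) = 120/289 + C2 - C1 = -1. Solving gives C1 = -305/289, C2 = -42/17.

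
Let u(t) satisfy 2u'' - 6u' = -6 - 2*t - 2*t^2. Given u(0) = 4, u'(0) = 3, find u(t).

Divide through by 2: u'' - 3u' = -3 - t - t^2.
Characteristic equation r² - 3r = 0 factors as (r - 3)r = 0, so r = 3, 0.
Hence u_h = C1*exp(3*t) + C2.
Since 0 is a characteristic root (multiplicity 1), multiply the polynomial trial by t: try u_p = t*(A0 + A1*t + A2*t^2). Substituting and matching coefficients of each power of t gives A0 = 32/27, A1 = 5/18, A2 = 1/9, so u_p = t^3/9 + 5*t^2/18 + 32*t/27.
General solution: u = C2 + t^3/9 + 5*t^2/18 + 32*t/27 + C1*exp(3*t).
Apply the initial conditions: u(0) = C1 + C2 = 4 and u'(0) = 32/27 + 3*C1 = 3. Solving gives C1 = 49/81, C2 = 275/81.

u = 275/81 + t**3/9 + 5*t**2/18 + 32*t/27 + 49*exp(3*t)/81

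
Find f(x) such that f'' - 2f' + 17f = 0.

f = C1*cos(4*x)*exp(x) + C2*exp(x)*sin(4*x)

Characteristic equation r² - 2r + 17 = 0 has discriminant (-2)² - 4·(17) = -64 < 0, so r = 1 ± 4i.
Hence f_h = C1*cos(4*x)*exp(x) + C2*exp(x)*sin(4*x).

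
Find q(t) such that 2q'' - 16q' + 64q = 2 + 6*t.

Divide through by 2: q'' - 8q' + 32q = 1 + 3*t.
Characteristic equation r² - 8r + 32 = 0 has discriminant (-8)² - 4·(32) = -64 < 0, so r = 4 ± 4i.
Hence q_h = C1*cos(4*t)*exp(4*t) + C2*exp(4*t)*sin(4*t).
For the particular solution try q_p = A0 + A1*t. Substituting and matching coefficients of each power of t gives A0 = 7/128, A1 = 3/32, so q_p = 7/128 + 3*t/32.

q = 7/128 + 3*t/32 + C1*cos(4*t)*exp(4*t) + C2*exp(4*t)*sin(4*t)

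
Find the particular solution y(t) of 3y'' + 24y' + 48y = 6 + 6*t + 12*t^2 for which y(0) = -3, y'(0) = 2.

Divide through by 3: y'' + 8y' + 16y = 2 + 2*t + 4*t^2.
Characteristic equation r² + 8r + 16 = 0 has discriminant (8)² - 4·(16) = 0, so r = -4 is a repeated root.
Hence y_h = (C1 + C2*t)*exp(-4*t).
For the particular solution try y_p = A0 + A1*t + A2*t^2. Substituting and matching coefficients of each power of t gives A0 = 5/32, A1 = -1/8, A2 = 1/4, so y_p = 5/32 - t/8 + t^2/4.
General solution: y = 5/32 - t/8 + t^2/4 + C1*exp(-4*t) + C2*t*exp(-4*t).
Apply the initial conditions: y(0) = 5/32 + C1 = -3 and y'(0) = -1/8 + C2 - 4*C1 = 2. Solving gives C1 = -101/32, C2 = -21/2.

y = 5/32 - 101*exp(-4*t)/32 - t/8 + t**2/4 - 21*t*exp(-4*t)/2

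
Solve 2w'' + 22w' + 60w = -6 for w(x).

Divide through by 2: w'' + 11w' + 30w = -3.
Characteristic equation r² + 11r + 30 = 0 factors as (r + 6)(r + 5) = 0, so r = -6, -5.
Hence w_h = C1*exp(-6*x) + C2*exp(-5*x).
For the particular solution try w_p = A0. Substituting and matching coefficients of each power of x gives A0 = -1/10, so w_p = -1/10.

w = -1/10 + C1*exp(-6*x) + C2*exp(-5*x)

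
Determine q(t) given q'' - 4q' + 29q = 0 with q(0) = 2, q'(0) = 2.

q = 2*cos(5*t)*exp(2*t) - 2*exp(2*t)*sin(5*t)/5

Characteristic equation r² - 4r + 29 = 0 has discriminant (-4)² - 4·(29) = -100 < 0, so r = 2 ± 5i.
Hence q_h = C1*cos(5*t)*exp(2*t) + C2*exp(2*t)*sin(5*t).
Apply the initial conditions: q(0) = C1 = 2 and q'(0) = 2*C1 + 5*C2 = 2. Solving gives C1 = 2, C2 = -2/5.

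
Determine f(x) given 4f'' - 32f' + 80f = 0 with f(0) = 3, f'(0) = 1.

f = 3*cos(2*x)*exp(4*x) - 11*exp(4*x)*sin(2*x)/2

Divide through by 4: f'' - 8f' + 20f = 0.
Characteristic equation r² - 8r + 20 = 0 has discriminant (-8)² - 4·(20) = -16 < 0, so r = 4 ± 2i.
Hence f_h = C1*cos(2*x)*exp(4*x) + C2*exp(4*x)*sin(2*x).
Apply the initial conditions: f(0) = C1 = 3 and f'(0) = 2*C2 + 4*C1 = 1. Solving gives C1 = 3, C2 = -11/2.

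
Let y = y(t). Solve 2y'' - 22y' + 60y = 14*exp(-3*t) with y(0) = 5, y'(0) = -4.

Divide through by 2: y'' - 11y' + 30y = 7*exp(-3*t).
Characteristic equation r² - 11r + 30 = 0 factors as (r - 6)(r - 5) = 0, so r = 6, 5.
Hence y_h = C1*exp(6*t) + C2*exp(5*t).
Try y_p = A*exp(-3*t). Substituting into the equation and dividing by exp(-3*t) gives A = 7/72, so y_p = 7*exp(-3*t)/72.
General solution: y = 7*exp(-3*t)/72 + C1*exp(6*t) + C2*exp(5*t).
Apply the initial conditions: y(0) = 7/72 + C1 + C2 = 5 and y'(0) = -7/24 + 5*C2 + 6*C1 = -4. Solving gives C1 = -254/9, C2 = 265/8.

y = -254*exp(6*t)/9 + 7*exp(-3*t)/72 + 265*exp(5*t)/8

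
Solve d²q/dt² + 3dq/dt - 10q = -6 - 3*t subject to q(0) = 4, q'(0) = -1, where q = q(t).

Characteristic equation r² + 3r - 10 = 0 factors as (r + 5)(r - 2) = 0, so r = -5, 2.
Hence q_h = C1*exp(-5*t) + C2*exp(2*t).
For the particular solution try q_p = A0 + A1*t. Substituting and matching coefficients of each power of t gives A0 = 69/100, A1 = 3/10, so q_p = 69/100 + 3*t/10.
General solution: q = 69/100 + 3*t/10 + C1*exp(-5*t) + C2*exp(2*t).
Apply the initial conditions: q(0) = 69/100 + C1 + C2 = 4 and q'(0) = 3/10 - 5*C1 + 2*C2 = -1. Solving gives C1 = 198/175, C2 = 61/28.

q = 69/100 + 3*t/10 + 61*exp(2*t)/28 + 198*exp(-5*t)/175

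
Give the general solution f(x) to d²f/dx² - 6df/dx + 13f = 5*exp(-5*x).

Characteristic equation r² - 6r + 13 = 0 has discriminant (-6)² - 4·(13) = -16 < 0, so r = 3 ± 2i.
Hence f_h = C1*cos(2*x)*exp(3*x) + C2*exp(3*x)*sin(2*x).
Try f_p = A*exp(-5*x). Substituting into the equation and dividing by exp(-5*x) gives A = 5/68, so f_p = 5*exp(-5*x)/68.

f = 5*exp(-5*x)/68 + C1*cos(2*x)*exp(3*x) + C2*exp(3*x)*sin(2*x)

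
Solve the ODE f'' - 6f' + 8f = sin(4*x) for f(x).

f = -sin(4*x)/80 + 3*cos(4*x)/80 + C1*exp(4*x) + C2*exp(2*x)

Characteristic equation r² - 6r + 8 = 0 factors as (r - 4)(r - 2) = 0, so r = 4, 2.
Hence f_h = C1*exp(4*x) + C2*exp(2*x).
Try f_p = A*cos(4*x) + B*sin(4*x). Substituting and equating the coefficients of cos(4x) and sin(4x) gives A = 3/80, B = -1/80, so f_p = -sin(4*x)/80 + 3*cos(4*x)/80.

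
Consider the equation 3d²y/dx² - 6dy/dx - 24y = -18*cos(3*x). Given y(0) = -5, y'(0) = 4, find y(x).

Divide through by 3: y'' - 2y' - 8y = -6*cos(3*x).
Characteristic equation r² - 2r - 8 = 0 factors as (r + 2)(r - 4) = 0, so r = -2, 4.
Hence y_h = C1*exp(-2*x) + C2*exp(4*x).
Try y_p = A*cos(3*x) + B*sin(3*x). Substituting and equating the coefficients of cos(3x) and sin(3x) gives A = 102/325, B = 36/325, so y_p = 36*sin(3*x)/325 + 102*cos(3*x)/325.
General solution: y = 36*sin(3*x)/325 + 102*cos(3*x)/325 + C1*exp(-2*x) + C2*exp(4*x).
Apply the initial conditions: y(0) = 102/325 + C1 + C2 = -5 and y'(0) = 108/325 - 2*C1 + 4*C2 = 4. Solving gives C1 = -54/13, C2 = -29/25.

y = -54*exp(-2*x)/13 - 29*exp(4*x)/25 + 36*sin(3*x)/325 + 102*cos(3*x)/325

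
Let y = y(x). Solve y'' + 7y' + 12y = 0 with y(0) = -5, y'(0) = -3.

y = -23*exp(-3*x) + 18*exp(-4*x)

Characteristic equation r² + 7r + 12 = 0 factors as (r + 4)(r + 3) = 0, so r = -4, -3.
Hence y_h = C1*exp(-4*x) + C2*exp(-3*x).
Apply the initial conditions: y(0) = C1 + C2 = -5 and y'(0) = -4*C1 - 3*C2 = -3. Solving gives C1 = 18, C2 = -23.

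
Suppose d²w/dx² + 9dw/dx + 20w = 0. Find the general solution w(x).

Characteristic equation r² + 9r + 20 = 0 factors as (r + 5)(r + 4) = 0, so r = -5, -4.
Hence w_h = C1*exp(-5*x) + C2*exp(-4*x).

w = C1*exp(-5*x) + C2*exp(-4*x)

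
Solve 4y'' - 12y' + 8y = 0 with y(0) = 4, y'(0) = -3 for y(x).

Divide through by 4: y'' - 3y' + 2y = 0.
Characteristic equation r² - 3r + 2 = 0 factors as (r - 1)(r - 2) = 0, so r = 1, 2.
Hence y_h = C1*exp(x) + C2*exp(2*x).
Apply the initial conditions: y(0) = C1 + C2 = 4 and y'(0) = C1 + 2*C2 = -3. Solving gives C1 = 11, C2 = -7.

y = -7*exp(2*x) + 11*exp(x)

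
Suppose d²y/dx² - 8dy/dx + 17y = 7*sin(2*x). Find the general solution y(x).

y = 91*sin(2*x)/425 + 112*cos(2*x)/425 + C1*cos(x)*exp(4*x) + C2*exp(4*x)*sin(x)

Characteristic equation r² - 8r + 17 = 0 has discriminant (-8)² - 4·(17) = -4 < 0, so r = 4 ± i.
Hence y_h = C1*cos(x)*exp(4*x) + C2*exp(4*x)*sin(x).
Try y_p = A*cos(2*x) + B*sin(2*x). Substituting and equating the coefficients of cos(2x) and sin(2x) gives A = 112/425, B = 91/425, so y_p = 91*sin(2*x)/425 + 112*cos(2*x)/425.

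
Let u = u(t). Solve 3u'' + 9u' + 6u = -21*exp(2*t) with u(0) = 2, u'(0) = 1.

u = -19*exp(-2*t)/4 - 7*exp(2*t)/12 + 22*exp(-t)/3

Divide through by 3: u'' + 3u' + 2u = -7*exp(2*t).
Characteristic equation r² + 3r + 2 = 0 factors as (r + 1)(r + 2) = 0, so r = -1, -2.
Hence u_h = C1*exp(-t) + C2*exp(-2*t).
Try u_p = A*exp(2*t). Substituting into the equation and dividing by exp(2*t) gives A = -7/12, so u_p = -7*exp(2*t)/12.
General solution: u = -7*exp(2*t)/12 + C1*exp(-t) + C2*exp(-2*t).
Apply the initial conditions: u(0) = -7/12 + C1 + C2 = 2 and u'(0) = -7/6 - C1 - 2*C2 = 1. Solving gives C1 = 22/3, C2 = -19/4.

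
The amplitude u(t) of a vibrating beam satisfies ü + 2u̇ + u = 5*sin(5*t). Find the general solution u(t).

u = -30*sin(5*t)/169 - 25*cos(5*t)/338 + C1*exp(-t) + C2*t*exp(-t)

Characteristic equation r² + 2r + 1 = 0 has discriminant (2)² - 4·(1) = 0, so r = -1 is a repeated root.
Hence u_h = (C1 + C2*t)*exp(-t).
Try u_p = A*cos(5*t) + B*sin(5*t). Substituting and equating the coefficients of cos(5t) and sin(5t) gives A = -25/338, B = -30/169, so u_p = -30*sin(5*t)/169 - 25*cos(5*t)/338.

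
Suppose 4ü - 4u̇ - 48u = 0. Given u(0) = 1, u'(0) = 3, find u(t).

u = exp(-3*t)/7 + 6*exp(4*t)/7

Divide through by 4: u'' - u' - 12u = 0.
Characteristic equation r² - r - 12 = 0 factors as (r - 4)(r + 3) = 0, so r = 4, -3.
Hence u_h = C1*exp(4*t) + C2*exp(-3*t).
Apply the initial conditions: u(0) = C1 + C2 = 1 and u'(0) = -3*C2 + 4*C1 = 3. Solving gives C1 = 6/7, C2 = 1/7.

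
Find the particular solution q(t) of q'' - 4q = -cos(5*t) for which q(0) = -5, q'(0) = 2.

Characteristic equation r² - 4 = 0 factors as (r - 2)(r + 2) = 0, so r = 2, -2.
Hence q_h = C1*exp(2*t) + C2*exp(-2*t).
Try q_p = A*cos(5*t) + B*sin(5*t). Substituting and equating the coefficients of cos(5t) and sin(5t) gives A = 1/29, B = 0, so q_p = cos(5*t)/29.
General solution: q = cos(5*t)/29 + C1*exp(2*t) + C2*exp(-2*t).
Apply the initial conditions: q(0) = 1/29 + C1 + C2 = -5 and q'(0) = -2*C2 + 2*C1 = 2. Solving gives C1 = -117/58, C2 = -175/58.

q = -175*exp(-2*t)/58 - 117*exp(2*t)/58 + cos(5*t)/29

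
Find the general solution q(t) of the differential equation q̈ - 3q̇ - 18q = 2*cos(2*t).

Characteristic equation r² - 3r - 18 = 0 factors as (r + 3)(r - 6) = 0, so r = -3, 6.
Hence q_h = C1*exp(-3*t) + C2*exp(6*t).
Try q_p = A*cos(2*t) + B*sin(2*t). Substituting and equating the coefficients of cos(2t) and sin(2t) gives A = -11/130, B = -3/130, so q_p = -11*cos(2*t)/130 - 3*sin(2*t)/130.

q = -11*cos(2*t)/130 - 3*sin(2*t)/130 + C1*exp(-3*t) + C2*exp(6*t)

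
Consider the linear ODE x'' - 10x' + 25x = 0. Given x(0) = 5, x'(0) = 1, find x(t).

x = 5*exp(5*t) - 24*t*exp(5*t)

Characteristic equation r² - 10r + 25 = 0 has discriminant (-10)² - 4·(25) = 0, so r = 5 is a repeated root.
Hence x_h = (C1 + C2*t)*exp(5*t).
Apply the initial conditions: x(0) = C1 = 5 and x'(0) = C2 + 5*C1 = 1. Solving gives C1 = 5, C2 = -24.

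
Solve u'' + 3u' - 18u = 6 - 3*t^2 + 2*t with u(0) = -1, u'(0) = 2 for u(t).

Characteristic equation r² + 3r - 18 = 0 factors as (r + 6)(r - 3) = 0, so r = -6, 3.
Hence u_h = C1*exp(-6*t) + C2*exp(3*t).
For the particular solution try u_p = A0 + A1*t + A2*t^2. Substituting and matching coefficients of each power of t gives A0 = -35/108, A1 = -1/18, A2 = 1/6, so u_p = -35/108 - t/18 + t^2/6.
General solution: u = -35/108 - t/18 + t^2/6 + C1*exp(-6*t) + C2*exp(3*t).
Apply the initial conditions: u(0) = -35/108 + C1 + C2 = -1 and u'(0) = -1/18 - 6*C1 + 3*C2 = 2. Solving gives C1 = -49/108, C2 = -2/9.

u = -35/108 - 49*exp(-6*t)/108 - 2*exp(3*t)/9 - t/18 + t**2/6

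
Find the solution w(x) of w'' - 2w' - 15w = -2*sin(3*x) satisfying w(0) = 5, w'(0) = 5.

w = -cos(3*x)/51 + 4*sin(3*x)/51 + 61*exp(-3*x)/24 + 337*exp(5*x)/136

Characteristic equation r² - 2r - 15 = 0 factors as (r + 3)(r - 5) = 0, so r = -3, 5.
Hence w_h = C1*exp(-3*x) + C2*exp(5*x).
Try w_p = A*cos(3*x) + B*sin(3*x). Substituting and equating the coefficients of cos(3x) and sin(3x) gives A = -1/51, B = 4/51, so w_p = -cos(3*x)/51 + 4*sin(3*x)/51.
General solution: w = -cos(3*x)/51 + 4*sin(3*x)/51 + C1*exp(-3*x) + C2*exp(5*x).
Apply the initial conditions: w(0) = -1/51 + C1 + C2 = 5 and w'(0) = 4/17 - 3*C1 + 5*C2 = 5. Solving gives C1 = 61/24, C2 = 337/136.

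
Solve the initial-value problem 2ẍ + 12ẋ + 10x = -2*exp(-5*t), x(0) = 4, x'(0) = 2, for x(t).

x = -23*exp(-5*t)/16 + 87*exp(-t)/16 + t*exp(-5*t)/4

Divide through by 2: x'' + 6x' + 5x = -exp(-5*t).
Characteristic equation r² + 6r + 5 = 0 factors as (r + 1)(r + 5) = 0, so r = -1, -5.
Hence x_h = C1*exp(-t) + C2*exp(-5*t).
Since exp(-5*t) solves the homogeneous equation (r = -5 is a root of multiplicity 1), multiply the trial by t. Try x_p = A*t*exp(-5*t). Substituting into the equation and dividing by exp(-5*t) gives A = 1/4, so x_p = t*exp(-5*t)/4.
General solution: x = C1*exp(-t) + C2*exp(-5*t) + t*exp(-5*t)/4.
Apply the initial conditions: x(0) = C1 + C2 = 4 and x'(0) = 1/4 - C1 - 5*C2 = 2. Solving gives C1 = 87/16, C2 = -23/16.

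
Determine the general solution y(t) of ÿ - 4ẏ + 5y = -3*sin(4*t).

y = -48*cos(4*t)/377 + 33*sin(4*t)/377 + C1*cos(t)*exp(2*t) + C2*exp(2*t)*sin(t)

Characteristic equation r² - 4r + 5 = 0 has discriminant (-4)² - 4·(5) = -4 < 0, so r = 2 ± i.
Hence y_h = C1*cos(t)*exp(2*t) + C2*exp(2*t)*sin(t).
Try y_p = A*cos(4*t) + B*sin(4*t). Substituting and equating the coefficients of cos(4t) and sin(4t) gives A = -48/377, B = 33/377, so y_p = -48*cos(4*t)/377 + 33*sin(4*t)/377.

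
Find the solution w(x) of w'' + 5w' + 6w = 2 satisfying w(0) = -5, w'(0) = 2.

Characteristic equation r² + 5r + 6 = 0 factors as (r + 2)(r + 3) = 0, so r = -2, -3.
Hence w_h = C1*exp(-2*x) + C2*exp(-3*x).
For the particular solution try w_p = A0. Substituting and matching coefficients of each power of x gives A0 = 1/3, so w_p = 1/3.
General solution: w = 1/3 + C1*exp(-2*x) + C2*exp(-3*x).
Apply the initial conditions: w(0) = 1/3 + C1 + C2 = -5 and w'(0) = -3*C2 - 2*C1 = 2. Solving gives C1 = -14, C2 = 26/3.

w = 1/3 - 14*exp(-2*x) + 26*exp(-3*x)/3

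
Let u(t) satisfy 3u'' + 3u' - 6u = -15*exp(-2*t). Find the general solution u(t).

Divide through by 3: u'' + u' - 2u = -5*exp(-2*t).
Characteristic equation r² + r - 2 = 0 factors as (r + 2)(r - 1) = 0, so r = -2, 1.
Hence u_h = C1*exp(-2*t) + C2*exp(t).
Since exp(-2*t) solves the homogeneous equation (r = -2 is a root of multiplicity 1), multiply the trial by t. Try u_p = A*t*exp(-2*t). Substituting into the equation and dividing by exp(-2*t) gives A = 5/3, so u_p = 5*t*exp(-2*t)/3.

u = C1*exp(-2*t) + C2*exp(t) + 5*t*exp(-2*t)/3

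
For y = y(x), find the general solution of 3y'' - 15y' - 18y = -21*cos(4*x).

y = 35*sin(4*x)/221 + 77*cos(4*x)/442 + C1*exp(6*x) + C2*exp(-x)

Divide through by 3: y'' - 5y' - 6y = -7*cos(4*x).
Characteristic equation r² - 5r - 6 = 0 factors as (r - 6)(r + 1) = 0, so r = 6, -1.
Hence y_h = C1*exp(6*x) + C2*exp(-x).
Try y_p = A*cos(4*x) + B*sin(4*x). Substituting and equating the coefficients of cos(4x) and sin(4x) gives A = 77/442, B = 35/221, so y_p = 35*sin(4*x)/221 + 77*cos(4*x)/442.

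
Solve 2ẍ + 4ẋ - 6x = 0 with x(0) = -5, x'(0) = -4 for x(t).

x = -19*exp(t)/4 - exp(-3*t)/4

Divide through by 2: x'' + 2x' - 3x = 0.
Characteristic equation r² + 2r - 3 = 0 factors as (r - 1)(r + 3) = 0, so r = 1, -3.
Hence x_h = C1*exp(t) + C2*exp(-3*t).
Apply the initial conditions: x(0) = C1 + C2 = -5 and x'(0) = C1 - 3*C2 = -4. Solving gives C1 = -19/4, C2 = -1/4.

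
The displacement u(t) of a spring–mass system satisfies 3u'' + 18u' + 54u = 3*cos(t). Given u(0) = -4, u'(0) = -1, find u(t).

Divide through by 3: u'' + 6u' + 18u = cos(t).
Characteristic equation r² + 6r + 18 = 0 has discriminant (6)² - 4·(18) = -36 < 0, so r = -3 ± 3i.
Hence u_h = C1*cos(3*t)*exp(-3*t) + C2*exp(-3*t)*sin(3*t).
Try u_p = A*cos(t) + B*sin(t). Substituting and equating the coefficients of cos(t) and sin(t) gives A = 17/325, B = 6/325, so u_p = 6*sin(t)/325 + 17*cos(t)/325.
General solution: u = 6*sin(t)/325 + 17*cos(t)/325 + C1*cos(3*t)*exp(-3*t) + C2*exp(-3*t)*sin(3*t).
Apply the initial conditions: u(0) = 17/325 + C1 = -4 and u'(0) = 6/325 - 3*C1 + 3*C2 = -1. Solving gives C1 = -1317/325, C2 = -4282/975.

u = 6*sin(t)/325 + 17*cos(t)/325 - 4282*exp(-3*t)*sin(3*t)/975 - 1317*cos(3*t)*exp(-3*t)/325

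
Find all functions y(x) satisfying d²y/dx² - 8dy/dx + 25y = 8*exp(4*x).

Characteristic equation r² - 8r + 25 = 0 has discriminant (-8)² - 4·(25) = -36 < 0, so r = 4 ± 3i.
Hence y_h = C1*cos(3*x)*exp(4*x) + C2*exp(4*x)*sin(3*x).
Try y_p = A*exp(4*x). Substituting into the equation and dividing by exp(4*x) gives A = 8/9, so y_p = 8*exp(4*x)/9.

y = 8*exp(4*x)/9 + C1*cos(3*x)*exp(4*x) + C2*exp(4*x)*sin(3*x)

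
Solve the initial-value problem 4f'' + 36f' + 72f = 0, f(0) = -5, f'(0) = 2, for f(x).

Divide through by 4: f'' + 9f' + 18f = 0.
Characteristic equation r² + 9r + 18 = 0 factors as (r + 6)(r + 3) = 0, so r = -6, -3.
Hence f_h = C1*exp(-6*x) + C2*exp(-3*x).
Apply the initial conditions: f(0) = C1 + C2 = -5 and f'(0) = -6*C1 - 3*C2 = 2. Solving gives C1 = 13/3, C2 = -28/3.

f = -28*exp(-3*x)/3 + 13*exp(-6*x)/3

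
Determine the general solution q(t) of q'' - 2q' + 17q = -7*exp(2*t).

q = -7*exp(2*t)/17 + C1*cos(4*t)*exp(t) + C2*exp(t)*sin(4*t)

Characteristic equation r² - 2r + 17 = 0 has discriminant (-2)² - 4·(17) = -64 < 0, so r = 1 ± 4i.
Hence q_h = C1*cos(4*t)*exp(t) + C2*exp(t)*sin(4*t).
Try q_p = A*exp(2*t). Substituting into the equation and dividing by exp(2*t) gives A = -7/17, so q_p = -7*exp(2*t)/17.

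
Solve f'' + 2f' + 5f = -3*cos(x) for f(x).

Characteristic equation r² + 2r + 5 = 0 has discriminant (2)² - 4·(5) = -16 < 0, so r = -1 ± 2i.
Hence f_h = C1*cos(2*x)*exp(-x) + C2*exp(-x)*sin(2*x).
Try f_p = A*cos(x) + B*sin(x). Substituting and equating the coefficients of cos(x) and sin(x) gives A = -3/5, B = -3/10, so f_p = -3*cos(x)/5 - 3*sin(x)/10.

f = -3*cos(x)/5 - 3*sin(x)/10 + C1*cos(2*x)*exp(-x) + C2*exp(-x)*sin(2*x)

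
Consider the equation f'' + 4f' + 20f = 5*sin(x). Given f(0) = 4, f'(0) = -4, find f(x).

Characteristic equation r² + 4r + 20 = 0 has discriminant (4)² - 4·(20) = -64 < 0, so r = -2 ± 4i.
Hence f_h = C1*cos(4*x)*exp(-2*x) + C2*exp(-2*x)*sin(4*x).
Try f_p = A*cos(x) + B*sin(x). Substituting and equating the coefficients of cos(x) and sin(x) gives A = -20/377, B = 95/377, so f_p = -20*cos(x)/377 + 95*sin(x)/377.
General solution: f = -20*cos(x)/377 + 95*sin(x)/377 + C1*cos(4*x)*exp(-2*x) + C2*exp(-2*x)*sin(4*x).
Apply the initial conditions: f(0) = -20/377 + C1 = 4 and f'(0) = 95/377 - 2*C1 + 4*C2 = -4. Solving gives C1 = 1528/377, C2 = 1453/1508.

f = -20*cos(x)/377 + 95*sin(x)/377 + 1453*exp(-2*x)*sin(4*x)/1508 + 1528*cos(4*x)*exp(-2*x)/377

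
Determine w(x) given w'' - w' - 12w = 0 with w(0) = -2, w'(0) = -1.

Characteristic equation r² - r - 12 = 0 factors as (r - 4)(r + 3) = 0, so r = 4, -3.
Hence w_h = C1*exp(4*x) + C2*exp(-3*x).
Apply the initial conditions: w(0) = C1 + C2 = -2 and w'(0) = -3*C2 + 4*C1 = -1. Solving gives C1 = -1, C2 = -1.

w = -exp(-3*x) - exp(4*x)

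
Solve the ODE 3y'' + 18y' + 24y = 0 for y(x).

Divide through by 3: y'' + 6y' + 8y = 0.
Characteristic equation r² + 6r + 8 = 0 factors as (r + 2)(r + 4) = 0, so r = -2, -4.
Hence y_h = C1*exp(-2*x) + C2*exp(-4*x).

y = C1*exp(-2*x) + C2*exp(-4*x)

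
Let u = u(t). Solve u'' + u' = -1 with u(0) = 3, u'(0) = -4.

u = -t + 3*exp(-t)

Characteristic equation r² + r = 0 factors as (r + 1)r = 0, so r = -1, 0.
Hence u_h = C1*exp(-t) + C2.
Since 1 solves the homogeneous equation (r = 0 is a root of multiplicity 1), multiply the trial by t. Try u_p = A*t. Substituting into the equation and dividing by 1 gives A = -1, so u_p = -t.
General solution: u = C2 - t + C1*exp(-t).
Apply the initial conditions: u(0) = C1 + C2 = 3 and u'(0) = -1 - C1 = -4. Solving gives C1 = 3, C2 = 0.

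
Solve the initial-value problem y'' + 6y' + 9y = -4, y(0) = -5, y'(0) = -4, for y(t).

y = -4/9 - 41*exp(-3*t)/9 - 53*t*exp(-3*t)/3

Characteristic equation r² + 6r + 9 = 0 has discriminant (6)² - 4·(9) = 0, so r = -3 is a repeated root.
Hence y_h = (C1 + C2*t)*exp(-3*t).
For the particular solution try y_p = A0. Substituting and matching coefficients of each power of t gives A0 = -4/9, so y_p = -4/9.
General solution: y = -4/9 + C1*exp(-3*t) + C2*t*exp(-3*t).
Apply the initial conditions: y(0) = -4/9 + C1 = -5 and y'(0) = C2 - 3*C1 = -4. Solving gives C1 = -41/9, C2 = -53/3.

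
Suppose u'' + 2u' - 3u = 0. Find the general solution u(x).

Characteristic equation r² + 2r - 3 = 0 factors as (r + 3)(r - 1) = 0, so r = -3, 1.
Hence u_h = C1*exp(-3*x) + C2*exp(x).

u = C1*exp(-3*x) + C2*exp(x)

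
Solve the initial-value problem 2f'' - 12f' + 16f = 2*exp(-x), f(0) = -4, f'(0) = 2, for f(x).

f = -55*exp(2*x)/6 + exp(-x)/15 + 51*exp(4*x)/10

Divide through by 2: f'' - 6f' + 8f = exp(-x).
Characteristic equation r² - 6r + 8 = 0 factors as (r - 2)(r - 4) = 0, so r = 2, 4.
Hence f_h = C1*exp(2*x) + C2*exp(4*x).
Try f_p = A*exp(-x). Substituting into the equation and dividing by exp(-x) gives A = 1/15, so f_p = exp(-x)/15.
General solution: f = exp(-x)/15 + C1*exp(2*x) + C2*exp(4*x).
Apply the initial conditions: f(0) = 1/15 + C1 + C2 = -4 and f'(0) = -1/15 + 2*C1 + 4*C2 = 2. Solving gives C1 = -55/6, C2 = 51/10.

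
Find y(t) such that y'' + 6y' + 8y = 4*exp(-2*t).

Characteristic equation r² + 6r + 8 = 0 factors as (r + 4)(r + 2) = 0, so r = -4, -2.
Hence y_h = C1*exp(-4*t) + C2*exp(-2*t).
Since exp(-2*t) solves the homogeneous equation (r = -2 is a root of multiplicity 1), multiply the trial by t. Try y_p = A*t*exp(-2*t). Substituting into the equation and dividing by exp(-2*t) gives A = 2, so y_p = 2*t*exp(-2*t).

y = C1*exp(-4*t) + C2*exp(-2*t) + 2*t*exp(-2*t)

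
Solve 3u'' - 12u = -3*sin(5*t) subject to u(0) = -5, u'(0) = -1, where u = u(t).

u = -81*exp(2*t)/29 - 64*exp(-2*t)/29 + sin(5*t)/29

Divide through by 3: u'' - 4u = -sin(5*t).
Characteristic equation r² - 4 = 0 factors as (r + 2)(r - 2) = 0, so r = -2, 2.
Hence u_h = C1*exp(-2*t) + C2*exp(2*t).
Try u_p = A*cos(5*t) + B*sin(5*t). Substituting and equating the coefficients of cos(5t) and sin(5t) gives A = 0, B = 1/29, so u_p = sin(5*t)/29.
General solution: u = sin(5*t)/29 + C1*exp(-2*t) + C2*exp(2*t).
Apply the initial conditions: u(0) = C1 + C2 = -5 and u'(0) = 5/29 - 2*C1 + 2*C2 = -1. Solving gives C1 = -64/29, C2 = -81/29.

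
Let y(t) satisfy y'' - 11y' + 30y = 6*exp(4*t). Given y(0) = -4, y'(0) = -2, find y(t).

Characteristic equation r² - 11r + 30 = 0 factors as (r - 6)(r - 5) = 0, so r = 6, 5.
Hence y_h = C1*exp(6*t) + C2*exp(5*t).
Try y_p = A*exp(4*t). Substituting into the equation and dividing by exp(4*t) gives A = 3, so y_p = 3*exp(4*t).
General solution: y = 3*exp(4*t) + C1*exp(6*t) + C2*exp(5*t).
Apply the initial conditions: y(0) = 3 + C1 + C2 = -4 and y'(0) = 12 + 5*C2 + 6*C1 = -2. Solving gives C1 = 21, C2 = -28.

y = -28*exp(5*t) + 3*exp(4*t) + 21*exp(6*t)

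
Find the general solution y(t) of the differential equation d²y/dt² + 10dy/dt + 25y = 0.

y = C1*exp(-5*t) + C2*t*exp(-5*t)

Characteristic equation r² + 10r + 25 = 0 has discriminant (10)² - 4·(25) = 0, so r = -5 is a repeated root.
Hence y_h = (C1 + C2*t)*exp(-5*t).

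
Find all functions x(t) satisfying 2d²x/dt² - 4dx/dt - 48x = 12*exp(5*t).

Divide through by 2: x'' - 2x' - 24x = 6*exp(5*t).
Characteristic equation r² - 2r - 24 = 0 factors as (r - 6)(r + 4) = 0, so r = 6, -4.
Hence x_h = C1*exp(6*t) + C2*exp(-4*t).
Try x_p = A*exp(5*t). Substituting into the equation and dividing by exp(5*t) gives A = -2/3, so x_p = -2*exp(5*t)/3.

x = -2*exp(5*t)/3 + C1*exp(6*t) + C2*exp(-4*t)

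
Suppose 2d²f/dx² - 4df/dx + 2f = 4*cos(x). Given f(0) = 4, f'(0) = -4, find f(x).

f = -sin(x) + 4*exp(x) - 7*x*exp(x)

Divide through by 2: f'' - 2f' + f = 2*cos(x).
Characteristic equation r² - 2r + 1 = 0 has discriminant (-2)² - 4·(1) = 0, so r = 1 is a repeated root.
Hence f_h = (C1 + C2*x)*exp(x).
Try f_p = A*cos(x) + B*sin(x). Substituting and equating the coefficients of cos(x) and sin(x) gives A = 0, B = -1, so f_p = -sin(x).
General solution: f = -sin(x) + C1*exp(x) + C2*x*exp(x).
Apply the initial conditions: f(0) = C1 = 4 and f'(0) = -1 + C1 + C2 = -4. Solving gives C1 = 4, C2 = -7.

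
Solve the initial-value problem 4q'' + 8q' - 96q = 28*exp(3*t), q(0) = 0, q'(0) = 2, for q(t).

Divide through by 4: q'' + 2q' - 24q = 7*exp(3*t).
Characteristic equation r² + 2r - 24 = 0 factors as (r - 4)(r + 6) = 0, so r = 4, -6.
Hence q_h = C1*exp(4*t) + C2*exp(-6*t).
Try q_p = A*exp(3*t). Substituting into the equation and dividing by exp(3*t) gives A = -7/9, so q_p = -7*exp(3*t)/9.
General solution: q = -7*exp(3*t)/9 + C1*exp(4*t) + C2*exp(-6*t).
Apply the initial conditions: q(0) = -7/9 + C1 + C2 = 0 and q'(0) = -7/3 - 6*C2 + 4*C1 = 2. Solving gives C1 = 9/10, C2 = -11/90.

q = -11*exp(-6*t)/90 - 7*exp(3*t)/9 + 9*exp(4*t)/10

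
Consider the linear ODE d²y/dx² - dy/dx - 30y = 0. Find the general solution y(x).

Characteristic equation r² - r - 30 = 0 factors as (r - 6)(r + 5) = 0, so r = 6, -5.
Hence y_h = C1*exp(6*x) + C2*exp(-5*x).

y = C1*exp(6*x) + C2*exp(-5*x)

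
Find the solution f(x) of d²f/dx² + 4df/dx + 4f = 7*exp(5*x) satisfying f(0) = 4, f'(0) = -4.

f = exp(5*x)/7 + 27*exp(-2*x)/7 + 3*x*exp(-2*x)

Characteristic equation r² + 4r + 4 = 0 has discriminant (4)² - 4·(4) = 0, so r = -2 is a repeated root.
Hence f_h = (C1 + C2*x)*exp(-2*x).
Try f_p = A*exp(5*x). Substituting into the equation and dividing by exp(5*x) gives A = 1/7, so f_p = exp(5*x)/7.
General solution: f = exp(5*x)/7 + C1*exp(-2*x) + C2*x*exp(-2*x).
Apply the initial conditions: f(0) = 1/7 + C1 = 4 and f'(0) = 5/7 + C2 - 2*C1 = -4. Solving gives C1 = 27/7, C2 = 3.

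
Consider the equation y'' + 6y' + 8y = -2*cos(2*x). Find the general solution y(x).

y = -3*sin(2*x)/20 - cos(2*x)/20 + C1*exp(-2*x) + C2*exp(-4*x)

Characteristic equation r² + 6r + 8 = 0 factors as (r + 2)(r + 4) = 0, so r = -2, -4.
Hence y_h = C1*exp(-2*x) + C2*exp(-4*x).
Try y_p = A*cos(2*x) + B*sin(2*x). Substituting and equating the coefficients of cos(2x) and sin(2x) gives A = -1/20, B = -3/20, so y_p = -3*sin(2*x)/20 - cos(2*x)/20.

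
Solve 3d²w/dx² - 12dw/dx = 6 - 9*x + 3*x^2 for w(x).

Divide through by 3: w'' - 4w' = 2 + x^2 - 3*x.
Characteristic equation r² - 4r = 0 factors as (r - 4)r = 0, so r = 4, 0.
Hence w_h = C1*exp(4*x) + C2.
Since 0 is a characteristic root (multiplicity 1), multiply the polynomial trial by x: try w_p = x*(A0 + A1*x + A2*x^2). Substituting and matching coefficients of each power of x gives A0 = -11/32, A1 = 5/16, A2 = -1/12, so w_p = -11*x/32 - x^3/12 + 5*x^2/16.

w = C2 - 11*x/32 - x**3/12 + 5*x**2/16 + C1*exp(4*x)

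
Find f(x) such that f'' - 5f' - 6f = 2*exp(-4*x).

f = exp(-4*x)/15 + C1*exp(6*x) + C2*exp(-x)

Characteristic equation r² - 5r - 6 = 0 factors as (r - 6)(r + 1) = 0, so r = 6, -1.
Hence f_h = C1*exp(6*x) + C2*exp(-x).
Try f_p = A*exp(-4*x). Substituting into the equation and dividing by exp(-4*x) gives A = 1/15, so f_p = exp(-4*x)/15.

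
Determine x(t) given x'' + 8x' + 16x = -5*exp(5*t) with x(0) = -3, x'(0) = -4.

x = -238*exp(-4*t)/81 - 5*exp(5*t)/81 - 139*t*exp(-4*t)/9

Characteristic equation r² + 8r + 16 = 0 has discriminant (8)² - 4·(16) = 0, so r = -4 is a repeated root.
Hence x_h = (C1 + C2*t)*exp(-4*t).
Try x_p = A*exp(5*t). Substituting into the equation and dividing by exp(5*t) gives A = -5/81, so x_p = -5*exp(5*t)/81.
General solution: x = -5*exp(5*t)/81 + C1*exp(-4*t) + C2*t*exp(-4*t).
Apply the initial conditions: x(0) = -5/81 + C1 = -3 and x'(0) = -25/81 + C2 - 4*C1 = -4. Solving gives C1 = -238/81, C2 = -139/9.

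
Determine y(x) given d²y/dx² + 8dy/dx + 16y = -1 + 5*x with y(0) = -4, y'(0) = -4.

y = -7/32 - 121*exp(-4*x)/32 + 5*x/16 - 311*x*exp(-4*x)/16

Characteristic equation r² + 8r + 16 = 0 has discriminant (8)² - 4·(16) = 0, so r = -4 is a repeated root.
Hence y_h = (C1 + C2*x)*exp(-4*x).
For the particular solution try y_p = A0 + A1*x. Substituting and matching coefficients of each power of x gives A0 = -7/32, A1 = 5/16, so y_p = -7/32 + 5*x/16.
General solution: y = -7/32 + 5*x/16 + C1*exp(-4*x) + C2*x*exp(-4*x).
Apply the initial conditions: y(0) = -7/32 + C1 = -4 and y'(0) = 5/16 + C2 - 4*C1 = -4. Solving gives C1 = -121/32, C2 = -311/16.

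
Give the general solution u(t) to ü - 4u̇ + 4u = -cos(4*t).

Characteristic equation r² - 4r + 4 = 0 has discriminant (-4)² - 4·(4) = 0, so r = 2 is a repeated root.
Hence u_h = (C1 + C2*t)*exp(2*t).
Try u_p = A*cos(4*t) + B*sin(4*t). Substituting and equating the coefficients of cos(4t) and sin(4t) gives A = 3/100, B = 1/25, so u_p = sin(4*t)/25 + 3*cos(4*t)/100.

u = sin(4*t)/25 + 3*cos(4*t)/100 + C1*exp(2*t) + C2*t*exp(2*t)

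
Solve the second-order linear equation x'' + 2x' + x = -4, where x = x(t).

x = -4 + C1*exp(-t) + C2*t*exp(-t)

Characteristic equation r² + 2r + 1 = 0 has discriminant (2)² - 4·(1) = 0, so r = -1 is a repeated root.
Hence x_h = (C1 + C2*t)*exp(-t).
For the particular solution try x_p = A0. Substituting and matching coefficients of each power of t gives A0 = -4, so x_p = -4.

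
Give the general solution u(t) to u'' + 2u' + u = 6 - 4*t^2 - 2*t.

u = -14 - 4*t**2 + 14*t + C1*exp(-t) + C2*t*exp(-t)

Characteristic equation r² + 2r + 1 = 0 has discriminant (2)² - 4·(1) = 0, so r = -1 is a repeated root.
Hence u_h = (C1 + C2*t)*exp(-t).
For the particular solution try u_p = A0 + A1*t + A2*t^2. Substituting and matching coefficients of each power of t gives A0 = -14, A1 = 14, A2 = -4, so u_p = -14 - 4*t^2 + 14*t.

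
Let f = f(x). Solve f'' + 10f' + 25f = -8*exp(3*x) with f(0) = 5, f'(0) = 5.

f = -exp(3*x)/8 + 41*exp(-5*x)/8 + 31*x*exp(-5*x)

Characteristic equation r² + 10r + 25 = 0 has discriminant (10)² - 4·(25) = 0, so r = -5 is a repeated root.
Hence f_h = (C1 + C2*x)*exp(-5*x).
Try f_p = A*exp(3*x). Substituting into the equation and dividing by exp(3*x) gives A = -1/8, so f_p = -exp(3*x)/8.
General solution: f = -exp(3*x)/8 + C1*exp(-5*x) + C2*x*exp(-5*x).
Apply the initial conditions: f(0) = -1/8 + C1 = 5 and f'(0) = -3/8 + C2 - 5*C1 = 5. Solving gives C1 = 41/8, C2 = 31.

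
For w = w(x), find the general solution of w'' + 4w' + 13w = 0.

w = C1*cos(3*x)*exp(-2*x) + C2*exp(-2*x)*sin(3*x)

Characteristic equation r² + 4r + 13 = 0 has discriminant (4)² - 4·(13) = -36 < 0, so r = -2 ± 3i.
Hence w_h = C1*cos(3*x)*exp(-2*x) + C2*exp(-2*x)*sin(3*x).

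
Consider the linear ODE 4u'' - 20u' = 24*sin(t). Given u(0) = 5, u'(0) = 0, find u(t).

u = 19/5 - 3*sin(t)/13 + 3*exp(5*t)/65 + 15*cos(t)/13

Divide through by 4: u'' - 5u' = 6*sin(t).
Characteristic equation r² - 5r = 0 factors as (r - 5)r = 0, so r = 5, 0.
Hence u_h = C1*exp(5*t) + C2.
Try u_p = A*cos(t) + B*sin(t). Substituting and equating the coefficients of cos(t) and sin(t) gives A = 15/13, B = -3/13, so u_p = -3*sin(t)/13 + 15*cos(t)/13.
General solution: u = C2 - 3*sin(t)/13 + 15*cos(t)/13 + C1*exp(5*t).
Apply the initial conditions: u(0) = 15/13 + C1 + C2 = 5 and u'(0) = -3/13 + 5*C1 = 0. Solving gives C1 = 3/65, C2 = 19/5.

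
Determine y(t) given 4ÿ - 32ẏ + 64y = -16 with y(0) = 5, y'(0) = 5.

Divide through by 4: y'' - 8y' + 16y = -4.
Characteristic equation r² - 8r + 16 = 0 has discriminant (-8)² - 4·(16) = 0, so r = 4 is a repeated root.
Hence y_h = (C1 + C2*t)*exp(4*t).
For the particular solution try y_p = A0. Substituting and matching coefficients of each power of t gives A0 = -1/4, so y_p = -1/4.
General solution: y = -1/4 + C1*exp(4*t) + C2*t*exp(4*t).
Apply the initial conditions: y(0) = -1/4 + C1 = 5 and y'(0) = C2 + 4*C1 = 5. Solving gives C1 = 21/4, C2 = -16.

y = -1/4 + 21*exp(4*t)/4 - 16*t*exp(4*t)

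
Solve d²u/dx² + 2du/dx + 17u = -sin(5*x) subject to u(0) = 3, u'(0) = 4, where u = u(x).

Characteristic equation r² + 2r + 17 = 0 has discriminant (2)² - 4·(17) = -64 < 0, so r = -1 ± 4i.
Hence u_h = C1*cos(4*x)*exp(-x) + C2*exp(-x)*sin(4*x).
Try u_p = A*cos(5*x) + B*sin(5*x). Substituting and equating the coefficients of cos(5x) and sin(5x) gives A = 5/82, B = 2/41, so u_p = 2*sin(5*x)/41 + 5*cos(5*x)/82.
General solution: u = 2*sin(5*x)/41 + 5*cos(5*x)/82 + C1*cos(4*x)*exp(-x) + C2*exp(-x)*sin(4*x).
Apply the initial conditions: u(0) = 5/82 + C1 = 3 and u'(0) = 10/41 - C1 + 4*C2 = 4. Solving gives C1 = 241/82, C2 = 549/328.

u = 2*sin(5*x)/41 + 5*cos(5*x)/82 + 241*cos(4*x)*exp(-x)/82 + 549*exp(-x)*sin(4*x)/328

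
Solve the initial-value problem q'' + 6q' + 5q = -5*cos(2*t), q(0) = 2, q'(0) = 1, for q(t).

q = 3*exp(-t) - 28*exp(-5*t)/29 - 12*sin(2*t)/29 - cos(2*t)/29

Characteristic equation r² + 6r + 5 = 0 factors as (r + 1)(r + 5) = 0, so r = -1, -5.
Hence q_h = C1*exp(-t) + C2*exp(-5*t).
Try q_p = A*cos(2*t) + B*sin(2*t). Substituting and equating the coefficients of cos(2t) and sin(2t) gives A = -1/29, B = -12/29, so q_p = -12*sin(2*t)/29 - cos(2*t)/29.
General solution: q = -12*sin(2*t)/29 - cos(2*t)/29 + C1*exp(-t) + C2*exp(-5*t).
Apply the initial conditions: q(0) = -1/29 + C1 + C2 = 2 and q'(0) = -24/29 - C1 - 5*C2 = 1. Solving gives C1 = 3, C2 = -28/29.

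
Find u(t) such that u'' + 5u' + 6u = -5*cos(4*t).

u = -sin(4*t)/5 + cos(4*t)/10 + C1*exp(-3*t) + C2*exp(-2*t)

Characteristic equation r² + 5r + 6 = 0 factors as (r + 3)(r + 2) = 0, so r = -3, -2.
Hence u_h = C1*exp(-3*t) + C2*exp(-2*t).
Try u_p = A*cos(4*t) + B*sin(4*t). Substituting and equating the coefficients of cos(4t) and sin(4t) gives A = 1/10, B = -1/5, so u_p = -sin(4*t)/5 + cos(4*t)/10.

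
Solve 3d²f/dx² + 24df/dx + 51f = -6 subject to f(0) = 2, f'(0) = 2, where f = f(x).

Divide through by 3: f'' + 8f' + 17f = -2.
Characteristic equation r² + 8r + 17 = 0 has discriminant (8)² - 4·(17) = -4 < 0, so r = -4 ± i.
Hence f_h = C1*cos(x)*exp(-4*x) + C2*exp(-4*x)*sin(x).
For the particular solution try f_p = A0. Substituting and matching coefficients of each power of x gives A0 = -2/17, so f_p = -2/17.
General solution: f = -2/17 + C1*cos(x)*exp(-4*x) + C2*exp(-4*x)*sin(x).
Apply the initial conditions: f(0) = -2/17 + C1 = 2 and f'(0) = C2 - 4*C1 = 2. Solving gives C1 = 36/17, C2 = 178/17.

f = -2/17 + 36*cos(x)*exp(-4*x)/17 + 178*exp(-4*x)*sin(x)/17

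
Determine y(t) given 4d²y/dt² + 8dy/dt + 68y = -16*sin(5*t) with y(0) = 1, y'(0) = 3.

Divide through by 4: y'' + 2y' + 17y = -4*sin(5*t).
Characteristic equation r² + 2r + 17 = 0 has discriminant (2)² - 4·(17) = -64 < 0, so r = -1 ± 4i.
Hence y_h = C1*cos(4*t)*exp(-t) + C2*exp(-t)*sin(4*t).
Try y_p = A*cos(5*t) + B*sin(5*t). Substituting and equating the coefficients of cos(5t) and sin(5t) gives A = 10/41, B = 8/41, so y_p = 8*sin(5*t)/41 + 10*cos(5*t)/41.
General solution: y = 8*sin(5*t)/41 + 10*cos(5*t)/41 + C1*cos(4*t)*exp(-t) + C2*exp(-t)*sin(4*t).
Apply the initial conditions: y(0) = 10/41 + C1 = 1 and y'(0) = 40/41 - C1 + 4*C2 = 3. Solving gives C1 = 31/41, C2 = 57/82.

y = 8*sin(5*t)/41 + 10*cos(5*t)/41 + 31*cos(4*t)*exp(-t)/41 + 57*exp(-t)*sin(4*t)/82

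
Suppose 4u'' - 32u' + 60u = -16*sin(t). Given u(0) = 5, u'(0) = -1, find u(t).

Divide through by 4: u'' - 8u' + 15u = -4*sin(t).
Characteristic equation r² - 8r + 15 = 0 factors as (r - 5)(r - 3) = 0, so r = 5, 3.
Hence u_h = C1*exp(5*t) + C2*exp(3*t).
Try u_p = A*cos(t) + B*sin(t). Substituting and equating the coefficients of cos(t) and sin(t) gives A = -8/65, B = -14/65, so u_p = -14*sin(t)/65 - 8*cos(t)/65.
General solution: u = -14*sin(t)/65 - 8*cos(t)/65 + C1*exp(5*t) + C2*exp(3*t).
Apply the initial conditions: u(0) = -8/65 + C1 + C2 = 5 and u'(0) = -14/65 + 3*C2 + 5*C1 = -1. Solving gives C1 = -105/13, C2 = 66/5.

u = -105*exp(5*t)/13 - 14*sin(t)/65 - 8*cos(t)/65 + 66*exp(3*t)/5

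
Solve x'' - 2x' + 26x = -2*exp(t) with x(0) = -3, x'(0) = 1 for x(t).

x = -2*exp(t)/25 - 73*cos(5*t)*exp(t)/25 + 4*exp(t)*sin(5*t)/5

Characteristic equation r² - 2r + 26 = 0 has discriminant (-2)² - 4·(26) = -100 < 0, so r = 1 ± 5i.
Hence x_h = C1*cos(5*t)*exp(t) + C2*exp(t)*sin(5*t).
Try x_p = A*exp(t). Substituting into the equation and dividing by exp(t) gives A = -2/25, so x_p = -2*exp(t)/25.
General solution: x = -2*exp(t)/25 + C1*cos(5*t)*exp(t) + C2*exp(t)*sin(5*t).
Apply the initial conditions: x(0) = -2/25 + C1 = -3 and x'(0) = -2/25 + C1 + 5*C2 = 1. Solving gives C1 = -73/25, C2 = 4/5.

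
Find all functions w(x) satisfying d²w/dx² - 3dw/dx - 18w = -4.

Characteristic equation r² - 3r - 18 = 0 factors as (r - 6)(r + 3) = 0, so r = 6, -3.
Hence w_h = C1*exp(6*x) + C2*exp(-3*x).
For the particular solution try w_p = A0. Substituting and matching coefficients of each power of x gives A0 = 2/9, so w_p = 2/9.

w = 2/9 + C1*exp(6*x) + C2*exp(-3*x)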